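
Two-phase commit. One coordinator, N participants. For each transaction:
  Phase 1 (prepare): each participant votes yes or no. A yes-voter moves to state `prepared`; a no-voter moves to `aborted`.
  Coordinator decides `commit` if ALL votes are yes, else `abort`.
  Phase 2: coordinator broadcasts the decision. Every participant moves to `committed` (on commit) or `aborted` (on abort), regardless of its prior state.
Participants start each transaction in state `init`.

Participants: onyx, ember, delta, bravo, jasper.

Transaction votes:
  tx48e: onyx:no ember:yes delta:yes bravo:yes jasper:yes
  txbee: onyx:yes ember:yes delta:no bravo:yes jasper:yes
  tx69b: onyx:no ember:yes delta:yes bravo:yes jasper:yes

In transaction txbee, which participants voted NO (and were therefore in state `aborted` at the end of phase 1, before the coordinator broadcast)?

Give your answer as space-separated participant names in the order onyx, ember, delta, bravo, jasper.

Answer: delta

Derivation:
Txn txbee phase 1: onyx yes -> prepared; ember yes -> prepared; delta no -> aborted; bravo yes -> prepared; jasper yes -> prepared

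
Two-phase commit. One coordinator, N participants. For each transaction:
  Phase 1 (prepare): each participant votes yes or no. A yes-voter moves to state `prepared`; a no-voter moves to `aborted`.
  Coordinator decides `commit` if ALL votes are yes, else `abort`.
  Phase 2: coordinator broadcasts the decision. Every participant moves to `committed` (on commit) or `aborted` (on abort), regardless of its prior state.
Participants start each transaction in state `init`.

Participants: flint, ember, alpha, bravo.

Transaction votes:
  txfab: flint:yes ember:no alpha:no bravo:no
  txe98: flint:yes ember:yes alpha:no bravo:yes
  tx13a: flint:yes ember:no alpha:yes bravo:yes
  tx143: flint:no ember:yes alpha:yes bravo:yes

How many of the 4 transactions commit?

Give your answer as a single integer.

Answer: 0

Derivation:
txfab: no from ember, alpha, bravo -> abort (commits=0)
txe98: no from alpha -> abort (commits=0)
tx13a: no from ember -> abort (commits=0)
tx143: no from flint -> abort (commits=0)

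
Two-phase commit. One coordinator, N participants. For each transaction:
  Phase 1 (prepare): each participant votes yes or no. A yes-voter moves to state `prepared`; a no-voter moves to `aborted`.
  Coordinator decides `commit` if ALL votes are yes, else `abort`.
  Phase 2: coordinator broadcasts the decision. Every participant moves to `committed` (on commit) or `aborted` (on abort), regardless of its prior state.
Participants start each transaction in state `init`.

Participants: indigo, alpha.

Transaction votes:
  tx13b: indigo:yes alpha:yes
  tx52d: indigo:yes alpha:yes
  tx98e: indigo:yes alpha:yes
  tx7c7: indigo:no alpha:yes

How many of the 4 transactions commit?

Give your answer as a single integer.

Answer: 3

Derivation:
tx13b: all yes -> commit (commits=1)
tx52d: all yes -> commit (commits=2)
tx98e: all yes -> commit (commits=3)
tx7c7: no from indigo -> abort (commits=3)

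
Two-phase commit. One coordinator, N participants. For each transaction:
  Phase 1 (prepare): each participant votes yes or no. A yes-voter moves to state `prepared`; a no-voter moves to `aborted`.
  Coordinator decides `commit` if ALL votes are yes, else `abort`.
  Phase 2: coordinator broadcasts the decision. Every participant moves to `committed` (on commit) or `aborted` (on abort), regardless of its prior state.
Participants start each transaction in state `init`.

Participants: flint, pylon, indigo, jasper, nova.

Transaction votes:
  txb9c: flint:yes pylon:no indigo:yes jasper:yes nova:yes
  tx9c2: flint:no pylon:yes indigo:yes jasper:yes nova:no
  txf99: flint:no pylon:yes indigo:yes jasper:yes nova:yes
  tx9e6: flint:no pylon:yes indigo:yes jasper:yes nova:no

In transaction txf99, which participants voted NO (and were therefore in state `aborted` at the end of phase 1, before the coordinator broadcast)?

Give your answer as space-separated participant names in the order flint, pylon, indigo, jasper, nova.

Txn txf99 phase 1: flint no -> aborted; pylon yes -> prepared; indigo yes -> prepared; jasper yes -> prepared; nova yes -> prepared

Answer: flint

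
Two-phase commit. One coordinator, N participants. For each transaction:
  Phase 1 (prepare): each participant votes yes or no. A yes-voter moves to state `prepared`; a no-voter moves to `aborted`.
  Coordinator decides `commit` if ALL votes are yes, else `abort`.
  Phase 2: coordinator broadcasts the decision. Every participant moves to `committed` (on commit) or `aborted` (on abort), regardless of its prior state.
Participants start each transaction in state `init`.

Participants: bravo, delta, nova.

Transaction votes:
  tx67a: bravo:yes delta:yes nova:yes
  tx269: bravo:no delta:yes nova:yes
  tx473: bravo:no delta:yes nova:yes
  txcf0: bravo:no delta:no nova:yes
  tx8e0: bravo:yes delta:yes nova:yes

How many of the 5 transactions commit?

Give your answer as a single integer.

tx67a: all yes -> commit (commits=1)
tx269: no from bravo -> abort (commits=1)
tx473: no from bravo -> abort (commits=1)
txcf0: no from bravo, delta -> abort (commits=1)
tx8e0: all yes -> commit (commits=2)

Answer: 2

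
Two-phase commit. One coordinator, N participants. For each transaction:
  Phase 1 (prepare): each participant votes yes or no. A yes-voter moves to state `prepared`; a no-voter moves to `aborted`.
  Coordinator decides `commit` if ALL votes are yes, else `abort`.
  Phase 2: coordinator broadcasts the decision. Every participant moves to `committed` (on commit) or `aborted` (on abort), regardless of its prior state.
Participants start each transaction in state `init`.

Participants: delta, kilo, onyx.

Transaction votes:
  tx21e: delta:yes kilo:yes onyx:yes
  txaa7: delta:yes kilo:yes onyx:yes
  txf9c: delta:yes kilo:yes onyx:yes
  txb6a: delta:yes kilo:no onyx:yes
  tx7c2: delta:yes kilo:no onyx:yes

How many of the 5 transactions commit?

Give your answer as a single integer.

Answer: 3

Derivation:
tx21e: all yes -> commit (commits=1)
txaa7: all yes -> commit (commits=2)
txf9c: all yes -> commit (commits=3)
txb6a: no from kilo -> abort (commits=3)
tx7c2: no from kilo -> abort (commits=3)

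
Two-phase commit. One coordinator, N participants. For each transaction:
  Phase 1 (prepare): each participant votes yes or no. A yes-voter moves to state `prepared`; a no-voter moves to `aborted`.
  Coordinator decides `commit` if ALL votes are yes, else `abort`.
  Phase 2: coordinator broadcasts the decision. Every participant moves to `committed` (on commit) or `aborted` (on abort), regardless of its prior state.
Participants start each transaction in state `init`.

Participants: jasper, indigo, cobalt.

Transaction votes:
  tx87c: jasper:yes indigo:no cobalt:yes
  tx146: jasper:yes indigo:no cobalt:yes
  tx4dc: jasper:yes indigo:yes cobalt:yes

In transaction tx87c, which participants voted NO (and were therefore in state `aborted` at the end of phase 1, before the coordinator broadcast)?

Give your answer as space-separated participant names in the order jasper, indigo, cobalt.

Txn tx87c phase 1: jasper yes -> prepared; indigo no -> aborted; cobalt yes -> prepared

Answer: indigo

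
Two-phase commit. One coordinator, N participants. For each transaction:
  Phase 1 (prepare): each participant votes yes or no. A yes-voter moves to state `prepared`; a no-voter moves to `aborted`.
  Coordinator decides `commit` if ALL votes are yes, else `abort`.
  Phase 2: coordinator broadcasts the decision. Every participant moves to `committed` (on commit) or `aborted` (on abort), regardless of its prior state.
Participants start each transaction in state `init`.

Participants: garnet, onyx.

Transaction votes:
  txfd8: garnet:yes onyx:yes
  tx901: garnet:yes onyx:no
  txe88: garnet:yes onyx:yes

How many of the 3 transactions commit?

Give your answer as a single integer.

txfd8: all yes -> commit (commits=1)
tx901: no from onyx -> abort (commits=1)
txe88: all yes -> commit (commits=2)

Answer: 2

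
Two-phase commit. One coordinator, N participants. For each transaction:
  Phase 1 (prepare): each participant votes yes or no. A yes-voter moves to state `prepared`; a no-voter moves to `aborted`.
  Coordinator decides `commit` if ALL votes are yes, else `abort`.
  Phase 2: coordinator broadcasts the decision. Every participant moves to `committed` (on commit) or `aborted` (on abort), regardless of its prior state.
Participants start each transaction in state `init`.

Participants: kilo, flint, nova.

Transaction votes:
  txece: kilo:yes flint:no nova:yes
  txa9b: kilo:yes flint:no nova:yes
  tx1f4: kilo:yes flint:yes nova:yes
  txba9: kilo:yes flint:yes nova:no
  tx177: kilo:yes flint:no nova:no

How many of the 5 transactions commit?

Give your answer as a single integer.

Answer: 1

Derivation:
txece: no from flint -> abort (commits=0)
txa9b: no from flint -> abort (commits=0)
tx1f4: all yes -> commit (commits=1)
txba9: no from nova -> abort (commits=1)
tx177: no from flint, nova -> abort (commits=1)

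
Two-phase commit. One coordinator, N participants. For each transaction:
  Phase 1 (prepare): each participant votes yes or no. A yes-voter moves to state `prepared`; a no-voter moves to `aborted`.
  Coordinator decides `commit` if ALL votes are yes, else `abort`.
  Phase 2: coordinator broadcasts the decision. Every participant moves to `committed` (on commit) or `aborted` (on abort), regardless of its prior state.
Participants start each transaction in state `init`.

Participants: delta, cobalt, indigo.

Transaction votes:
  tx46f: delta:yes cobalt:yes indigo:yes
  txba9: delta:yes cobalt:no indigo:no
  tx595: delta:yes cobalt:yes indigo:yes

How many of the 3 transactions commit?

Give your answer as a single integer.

tx46f: all yes -> commit (commits=1)
txba9: no from cobalt, indigo -> abort (commits=1)
tx595: all yes -> commit (commits=2)

Answer: 2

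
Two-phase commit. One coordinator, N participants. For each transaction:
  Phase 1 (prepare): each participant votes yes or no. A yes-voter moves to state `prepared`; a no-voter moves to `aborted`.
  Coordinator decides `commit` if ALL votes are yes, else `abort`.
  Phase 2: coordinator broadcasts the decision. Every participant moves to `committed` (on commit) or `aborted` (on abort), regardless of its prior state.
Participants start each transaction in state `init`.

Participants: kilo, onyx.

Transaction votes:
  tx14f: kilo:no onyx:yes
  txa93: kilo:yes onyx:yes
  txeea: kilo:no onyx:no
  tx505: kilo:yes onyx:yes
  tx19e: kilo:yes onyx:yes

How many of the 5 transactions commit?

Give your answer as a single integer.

tx14f: no from kilo -> abort (commits=0)
txa93: all yes -> commit (commits=1)
txeea: no from kilo, onyx -> abort (commits=1)
tx505: all yes -> commit (commits=2)
tx19e: all yes -> commit (commits=3)

Answer: 3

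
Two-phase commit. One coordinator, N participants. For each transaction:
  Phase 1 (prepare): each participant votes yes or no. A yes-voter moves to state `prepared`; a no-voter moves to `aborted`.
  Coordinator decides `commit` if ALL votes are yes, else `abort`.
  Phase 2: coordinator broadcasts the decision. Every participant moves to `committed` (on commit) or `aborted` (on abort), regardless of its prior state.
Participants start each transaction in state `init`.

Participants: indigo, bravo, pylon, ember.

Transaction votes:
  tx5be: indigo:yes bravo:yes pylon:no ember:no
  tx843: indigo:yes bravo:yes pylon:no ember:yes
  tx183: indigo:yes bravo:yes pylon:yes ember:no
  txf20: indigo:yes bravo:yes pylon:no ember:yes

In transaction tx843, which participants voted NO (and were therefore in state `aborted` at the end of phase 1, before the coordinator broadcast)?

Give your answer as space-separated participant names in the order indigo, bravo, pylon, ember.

Answer: pylon

Derivation:
Txn tx843 phase 1: indigo yes -> prepared; bravo yes -> prepared; pylon no -> aborted; ember yes -> prepared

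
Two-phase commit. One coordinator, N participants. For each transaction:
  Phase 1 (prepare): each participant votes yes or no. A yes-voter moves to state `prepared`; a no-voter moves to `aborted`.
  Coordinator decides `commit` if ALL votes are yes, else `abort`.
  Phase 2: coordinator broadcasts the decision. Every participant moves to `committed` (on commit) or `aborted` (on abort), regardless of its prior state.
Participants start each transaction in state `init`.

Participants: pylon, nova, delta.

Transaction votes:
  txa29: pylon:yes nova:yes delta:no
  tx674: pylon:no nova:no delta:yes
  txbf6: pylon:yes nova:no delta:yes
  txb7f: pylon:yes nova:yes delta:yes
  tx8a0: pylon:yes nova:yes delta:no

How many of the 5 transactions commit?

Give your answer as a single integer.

Answer: 1

Derivation:
txa29: no from delta -> abort (commits=0)
tx674: no from pylon, nova -> abort (commits=0)
txbf6: no from nova -> abort (commits=0)
txb7f: all yes -> commit (commits=1)
tx8a0: no from delta -> abort (commits=1)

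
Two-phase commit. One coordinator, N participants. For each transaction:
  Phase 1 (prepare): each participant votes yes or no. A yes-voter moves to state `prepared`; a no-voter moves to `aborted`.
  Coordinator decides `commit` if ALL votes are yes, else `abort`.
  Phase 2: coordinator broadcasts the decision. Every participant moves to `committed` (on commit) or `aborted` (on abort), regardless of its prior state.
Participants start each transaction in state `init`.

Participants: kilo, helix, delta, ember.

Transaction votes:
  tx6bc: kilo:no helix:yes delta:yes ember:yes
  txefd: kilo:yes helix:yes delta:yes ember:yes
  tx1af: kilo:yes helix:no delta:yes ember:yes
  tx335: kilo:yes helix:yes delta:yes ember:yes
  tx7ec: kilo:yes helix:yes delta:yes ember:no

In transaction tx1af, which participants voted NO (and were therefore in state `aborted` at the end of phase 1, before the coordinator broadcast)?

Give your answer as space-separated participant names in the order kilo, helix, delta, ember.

Answer: helix

Derivation:
Txn tx1af phase 1: kilo yes -> prepared; helix no -> aborted; delta yes -> prepared; ember yes -> prepared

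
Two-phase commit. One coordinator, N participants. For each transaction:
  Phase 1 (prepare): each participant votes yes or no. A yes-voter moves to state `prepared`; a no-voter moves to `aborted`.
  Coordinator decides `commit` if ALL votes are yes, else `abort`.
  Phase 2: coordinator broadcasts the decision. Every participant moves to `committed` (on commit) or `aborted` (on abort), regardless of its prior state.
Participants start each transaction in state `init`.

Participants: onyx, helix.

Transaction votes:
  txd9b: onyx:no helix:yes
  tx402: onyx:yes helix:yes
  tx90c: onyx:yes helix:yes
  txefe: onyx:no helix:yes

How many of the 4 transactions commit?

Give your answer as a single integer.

Answer: 2

Derivation:
txd9b: no from onyx -> abort (commits=0)
tx402: all yes -> commit (commits=1)
tx90c: all yes -> commit (commits=2)
txefe: no from onyx -> abort (commits=2)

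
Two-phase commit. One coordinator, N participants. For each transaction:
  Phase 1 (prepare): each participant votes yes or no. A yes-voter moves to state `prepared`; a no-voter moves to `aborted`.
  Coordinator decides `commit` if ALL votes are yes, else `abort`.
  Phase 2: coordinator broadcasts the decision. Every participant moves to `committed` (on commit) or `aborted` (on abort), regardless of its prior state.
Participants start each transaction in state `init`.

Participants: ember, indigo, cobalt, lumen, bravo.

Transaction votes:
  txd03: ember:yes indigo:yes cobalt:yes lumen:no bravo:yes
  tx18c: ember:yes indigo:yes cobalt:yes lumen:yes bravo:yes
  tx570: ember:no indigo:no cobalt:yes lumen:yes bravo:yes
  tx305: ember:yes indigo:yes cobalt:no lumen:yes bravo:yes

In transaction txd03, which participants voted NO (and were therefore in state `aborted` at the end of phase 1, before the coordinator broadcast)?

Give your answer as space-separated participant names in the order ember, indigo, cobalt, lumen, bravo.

Answer: lumen

Derivation:
Txn txd03 phase 1: ember yes -> prepared; indigo yes -> prepared; cobalt yes -> prepared; lumen no -> aborted; bravo yes -> prepared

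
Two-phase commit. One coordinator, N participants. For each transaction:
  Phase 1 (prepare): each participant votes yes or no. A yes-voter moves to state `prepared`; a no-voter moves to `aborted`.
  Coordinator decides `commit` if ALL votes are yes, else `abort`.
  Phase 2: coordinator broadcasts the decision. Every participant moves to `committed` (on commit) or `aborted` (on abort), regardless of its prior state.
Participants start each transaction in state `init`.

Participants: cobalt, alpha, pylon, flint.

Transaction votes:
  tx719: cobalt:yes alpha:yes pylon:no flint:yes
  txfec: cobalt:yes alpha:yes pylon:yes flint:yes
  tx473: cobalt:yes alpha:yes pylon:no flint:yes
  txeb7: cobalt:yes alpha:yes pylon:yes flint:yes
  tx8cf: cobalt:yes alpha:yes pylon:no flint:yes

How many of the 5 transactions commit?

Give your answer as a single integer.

tx719: no from pylon -> abort (commits=0)
txfec: all yes -> commit (commits=1)
tx473: no from pylon -> abort (commits=1)
txeb7: all yes -> commit (commits=2)
tx8cf: no from pylon -> abort (commits=2)

Answer: 2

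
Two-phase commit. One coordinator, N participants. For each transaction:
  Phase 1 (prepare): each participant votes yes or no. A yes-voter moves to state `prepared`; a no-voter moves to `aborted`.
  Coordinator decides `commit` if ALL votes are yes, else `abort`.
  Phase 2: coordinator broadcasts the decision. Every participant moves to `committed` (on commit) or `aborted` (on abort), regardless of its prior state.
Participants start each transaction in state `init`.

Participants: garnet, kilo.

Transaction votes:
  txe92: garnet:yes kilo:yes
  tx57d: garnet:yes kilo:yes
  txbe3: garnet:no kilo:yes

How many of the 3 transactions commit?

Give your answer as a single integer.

txe92: all yes -> commit (commits=1)
tx57d: all yes -> commit (commits=2)
txbe3: no from garnet -> abort (commits=2)

Answer: 2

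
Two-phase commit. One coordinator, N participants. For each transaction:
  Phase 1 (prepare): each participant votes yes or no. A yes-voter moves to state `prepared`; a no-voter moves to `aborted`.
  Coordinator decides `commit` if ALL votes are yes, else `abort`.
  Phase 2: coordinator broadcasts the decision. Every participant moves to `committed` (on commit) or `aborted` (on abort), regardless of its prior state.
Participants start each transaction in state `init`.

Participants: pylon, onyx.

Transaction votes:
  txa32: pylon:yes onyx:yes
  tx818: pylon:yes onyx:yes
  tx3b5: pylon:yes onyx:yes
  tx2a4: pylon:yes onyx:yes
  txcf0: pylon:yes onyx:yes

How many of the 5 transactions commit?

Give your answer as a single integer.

Answer: 5

Derivation:
txa32: all yes -> commit (commits=1)
tx818: all yes -> commit (commits=2)
tx3b5: all yes -> commit (commits=3)
tx2a4: all yes -> commit (commits=4)
txcf0: all yes -> commit (commits=5)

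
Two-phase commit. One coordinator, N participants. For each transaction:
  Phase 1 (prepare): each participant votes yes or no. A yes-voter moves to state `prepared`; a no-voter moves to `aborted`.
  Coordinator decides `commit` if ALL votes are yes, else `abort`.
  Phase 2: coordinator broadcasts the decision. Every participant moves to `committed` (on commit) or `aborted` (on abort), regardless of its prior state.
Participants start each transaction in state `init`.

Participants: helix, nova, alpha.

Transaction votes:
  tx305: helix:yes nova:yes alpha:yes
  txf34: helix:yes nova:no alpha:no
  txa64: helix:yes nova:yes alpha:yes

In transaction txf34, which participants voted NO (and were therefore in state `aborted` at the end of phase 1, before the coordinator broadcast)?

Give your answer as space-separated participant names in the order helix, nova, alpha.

Answer: nova alpha

Derivation:
Txn txf34 phase 1: helix yes -> prepared; nova no -> aborted; alpha no -> aborted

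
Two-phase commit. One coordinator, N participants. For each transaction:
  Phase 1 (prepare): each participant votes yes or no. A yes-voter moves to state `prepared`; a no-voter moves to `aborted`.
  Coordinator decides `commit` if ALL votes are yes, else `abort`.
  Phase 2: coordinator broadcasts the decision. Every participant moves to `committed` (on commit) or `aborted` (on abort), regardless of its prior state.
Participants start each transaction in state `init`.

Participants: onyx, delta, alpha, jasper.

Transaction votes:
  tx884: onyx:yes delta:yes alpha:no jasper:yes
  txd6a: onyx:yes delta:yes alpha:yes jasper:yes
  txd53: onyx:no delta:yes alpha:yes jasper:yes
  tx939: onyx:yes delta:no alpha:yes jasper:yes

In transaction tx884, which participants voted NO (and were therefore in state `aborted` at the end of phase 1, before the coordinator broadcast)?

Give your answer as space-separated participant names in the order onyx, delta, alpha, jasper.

Txn tx884 phase 1: onyx yes -> prepared; delta yes -> prepared; alpha no -> aborted; jasper yes -> prepared

Answer: alpha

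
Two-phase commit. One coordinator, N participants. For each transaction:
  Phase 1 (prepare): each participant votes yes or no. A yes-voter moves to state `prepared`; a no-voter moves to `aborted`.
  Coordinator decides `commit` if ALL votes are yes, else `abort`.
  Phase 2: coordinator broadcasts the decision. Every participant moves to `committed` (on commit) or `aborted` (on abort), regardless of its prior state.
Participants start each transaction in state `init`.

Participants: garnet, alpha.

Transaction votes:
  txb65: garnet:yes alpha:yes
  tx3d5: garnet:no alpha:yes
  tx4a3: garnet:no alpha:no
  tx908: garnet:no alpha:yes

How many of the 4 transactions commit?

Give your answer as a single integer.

Answer: 1

Derivation:
txb65: all yes -> commit (commits=1)
tx3d5: no from garnet -> abort (commits=1)
tx4a3: no from garnet, alpha -> abort (commits=1)
tx908: no from garnet -> abort (commits=1)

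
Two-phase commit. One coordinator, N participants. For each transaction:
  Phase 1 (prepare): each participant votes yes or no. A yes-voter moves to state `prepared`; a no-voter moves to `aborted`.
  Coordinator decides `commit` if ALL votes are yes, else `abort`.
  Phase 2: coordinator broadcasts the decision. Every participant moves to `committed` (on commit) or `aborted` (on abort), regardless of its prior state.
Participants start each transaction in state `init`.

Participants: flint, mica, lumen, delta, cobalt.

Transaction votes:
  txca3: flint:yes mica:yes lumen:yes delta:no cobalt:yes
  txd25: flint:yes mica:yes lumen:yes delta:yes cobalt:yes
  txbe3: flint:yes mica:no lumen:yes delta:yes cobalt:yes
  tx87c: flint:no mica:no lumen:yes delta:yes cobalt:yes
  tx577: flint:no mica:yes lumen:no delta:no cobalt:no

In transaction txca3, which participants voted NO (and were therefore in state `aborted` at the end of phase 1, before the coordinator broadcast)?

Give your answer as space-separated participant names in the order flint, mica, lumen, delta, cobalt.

Answer: delta

Derivation:
Txn txca3 phase 1: flint yes -> prepared; mica yes -> prepared; lumen yes -> prepared; delta no -> aborted; cobalt yes -> prepared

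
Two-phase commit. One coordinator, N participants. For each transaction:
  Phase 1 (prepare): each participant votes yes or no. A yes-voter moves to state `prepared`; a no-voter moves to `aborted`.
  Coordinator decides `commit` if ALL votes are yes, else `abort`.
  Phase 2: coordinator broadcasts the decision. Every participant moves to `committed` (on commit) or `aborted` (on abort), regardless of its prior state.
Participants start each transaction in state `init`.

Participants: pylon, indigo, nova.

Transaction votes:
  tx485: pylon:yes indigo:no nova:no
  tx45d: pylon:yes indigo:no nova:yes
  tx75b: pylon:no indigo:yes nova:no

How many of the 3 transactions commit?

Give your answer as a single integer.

tx485: no from indigo, nova -> abort (commits=0)
tx45d: no from indigo -> abort (commits=0)
tx75b: no from pylon, nova -> abort (commits=0)

Answer: 0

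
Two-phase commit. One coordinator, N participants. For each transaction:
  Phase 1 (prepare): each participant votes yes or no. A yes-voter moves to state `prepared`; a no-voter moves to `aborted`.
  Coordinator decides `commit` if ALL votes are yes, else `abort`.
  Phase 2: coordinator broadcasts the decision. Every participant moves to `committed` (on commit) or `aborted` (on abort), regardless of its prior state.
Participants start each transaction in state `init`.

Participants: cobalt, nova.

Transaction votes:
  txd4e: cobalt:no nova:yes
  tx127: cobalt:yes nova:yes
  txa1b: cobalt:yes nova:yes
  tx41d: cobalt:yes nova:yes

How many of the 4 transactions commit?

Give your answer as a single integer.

txd4e: no from cobalt -> abort (commits=0)
tx127: all yes -> commit (commits=1)
txa1b: all yes -> commit (commits=2)
tx41d: all yes -> commit (commits=3)

Answer: 3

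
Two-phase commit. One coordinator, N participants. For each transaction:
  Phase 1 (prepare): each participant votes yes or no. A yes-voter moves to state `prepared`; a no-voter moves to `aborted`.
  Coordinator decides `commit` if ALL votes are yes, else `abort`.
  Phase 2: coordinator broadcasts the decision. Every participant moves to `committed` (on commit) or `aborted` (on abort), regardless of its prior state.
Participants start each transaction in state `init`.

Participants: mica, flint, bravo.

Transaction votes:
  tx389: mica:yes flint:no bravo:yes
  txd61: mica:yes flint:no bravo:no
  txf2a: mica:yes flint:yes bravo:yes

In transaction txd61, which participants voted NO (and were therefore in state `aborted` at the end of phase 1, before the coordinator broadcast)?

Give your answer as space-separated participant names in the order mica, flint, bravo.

Txn txd61 phase 1: mica yes -> prepared; flint no -> aborted; bravo no -> aborted

Answer: flint bravo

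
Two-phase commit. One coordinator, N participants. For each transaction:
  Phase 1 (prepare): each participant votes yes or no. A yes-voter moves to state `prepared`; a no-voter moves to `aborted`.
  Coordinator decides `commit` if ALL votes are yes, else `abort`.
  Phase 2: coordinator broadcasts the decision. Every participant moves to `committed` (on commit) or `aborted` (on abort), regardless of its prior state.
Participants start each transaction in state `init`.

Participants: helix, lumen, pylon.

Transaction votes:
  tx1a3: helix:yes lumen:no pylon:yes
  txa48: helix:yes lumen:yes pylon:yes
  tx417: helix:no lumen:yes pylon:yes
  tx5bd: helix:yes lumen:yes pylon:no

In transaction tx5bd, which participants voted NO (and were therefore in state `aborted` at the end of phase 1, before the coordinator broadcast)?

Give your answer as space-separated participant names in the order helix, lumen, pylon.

Answer: pylon

Derivation:
Txn tx5bd phase 1: helix yes -> prepared; lumen yes -> prepared; pylon no -> aborted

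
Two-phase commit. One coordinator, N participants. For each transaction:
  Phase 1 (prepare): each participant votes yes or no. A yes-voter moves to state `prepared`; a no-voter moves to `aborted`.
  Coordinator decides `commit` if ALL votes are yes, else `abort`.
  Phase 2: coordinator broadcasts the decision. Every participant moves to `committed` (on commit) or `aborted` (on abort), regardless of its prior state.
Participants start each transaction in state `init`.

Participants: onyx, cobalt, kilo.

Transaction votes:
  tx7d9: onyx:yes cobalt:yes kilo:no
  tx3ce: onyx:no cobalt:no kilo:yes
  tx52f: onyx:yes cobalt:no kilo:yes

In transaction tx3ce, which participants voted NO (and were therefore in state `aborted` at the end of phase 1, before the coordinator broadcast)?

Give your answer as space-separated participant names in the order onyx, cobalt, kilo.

Txn tx3ce phase 1: onyx no -> aborted; cobalt no -> aborted; kilo yes -> prepared

Answer: onyx cobalt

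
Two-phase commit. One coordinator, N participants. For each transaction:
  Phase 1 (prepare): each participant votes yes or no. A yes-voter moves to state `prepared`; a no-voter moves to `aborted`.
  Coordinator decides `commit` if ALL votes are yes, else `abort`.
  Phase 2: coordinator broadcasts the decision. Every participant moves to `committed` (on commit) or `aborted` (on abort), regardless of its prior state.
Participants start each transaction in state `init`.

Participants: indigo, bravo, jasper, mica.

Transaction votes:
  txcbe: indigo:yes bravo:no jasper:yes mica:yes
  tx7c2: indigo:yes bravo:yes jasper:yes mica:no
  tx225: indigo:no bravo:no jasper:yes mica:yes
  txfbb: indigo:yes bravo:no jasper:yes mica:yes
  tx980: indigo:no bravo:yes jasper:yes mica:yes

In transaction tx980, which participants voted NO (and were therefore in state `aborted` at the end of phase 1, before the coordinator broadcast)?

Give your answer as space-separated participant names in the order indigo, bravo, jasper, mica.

Answer: indigo

Derivation:
Txn tx980 phase 1: indigo no -> aborted; bravo yes -> prepared; jasper yes -> prepared; mica yes -> prepared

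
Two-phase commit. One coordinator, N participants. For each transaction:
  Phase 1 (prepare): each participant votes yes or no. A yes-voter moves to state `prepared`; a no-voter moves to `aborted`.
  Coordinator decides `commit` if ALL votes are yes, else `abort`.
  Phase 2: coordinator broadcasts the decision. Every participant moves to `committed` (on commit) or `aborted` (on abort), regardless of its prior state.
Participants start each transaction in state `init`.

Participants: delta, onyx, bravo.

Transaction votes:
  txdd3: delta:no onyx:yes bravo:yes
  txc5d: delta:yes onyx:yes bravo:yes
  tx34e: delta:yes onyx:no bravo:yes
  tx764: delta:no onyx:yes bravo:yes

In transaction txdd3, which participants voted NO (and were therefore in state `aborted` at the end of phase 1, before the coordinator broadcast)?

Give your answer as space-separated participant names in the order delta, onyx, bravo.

Answer: delta

Derivation:
Txn txdd3 phase 1: delta no -> aborted; onyx yes -> prepared; bravo yes -> prepared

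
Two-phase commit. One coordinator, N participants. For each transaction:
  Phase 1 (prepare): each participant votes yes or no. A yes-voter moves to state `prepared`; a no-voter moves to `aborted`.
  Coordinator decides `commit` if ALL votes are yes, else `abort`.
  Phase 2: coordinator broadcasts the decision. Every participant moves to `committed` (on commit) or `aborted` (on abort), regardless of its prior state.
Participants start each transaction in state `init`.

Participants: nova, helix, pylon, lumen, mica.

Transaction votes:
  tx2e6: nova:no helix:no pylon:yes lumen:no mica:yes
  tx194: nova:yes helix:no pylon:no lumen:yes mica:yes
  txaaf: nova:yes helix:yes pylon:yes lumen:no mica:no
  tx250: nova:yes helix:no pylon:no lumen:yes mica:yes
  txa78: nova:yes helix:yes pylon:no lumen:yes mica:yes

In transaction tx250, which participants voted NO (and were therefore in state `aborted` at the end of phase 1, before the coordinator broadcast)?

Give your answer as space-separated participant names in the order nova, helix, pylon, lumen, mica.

Answer: helix pylon

Derivation:
Txn tx250 phase 1: nova yes -> prepared; helix no -> aborted; pylon no -> aborted; lumen yes -> prepared; mica yes -> prepared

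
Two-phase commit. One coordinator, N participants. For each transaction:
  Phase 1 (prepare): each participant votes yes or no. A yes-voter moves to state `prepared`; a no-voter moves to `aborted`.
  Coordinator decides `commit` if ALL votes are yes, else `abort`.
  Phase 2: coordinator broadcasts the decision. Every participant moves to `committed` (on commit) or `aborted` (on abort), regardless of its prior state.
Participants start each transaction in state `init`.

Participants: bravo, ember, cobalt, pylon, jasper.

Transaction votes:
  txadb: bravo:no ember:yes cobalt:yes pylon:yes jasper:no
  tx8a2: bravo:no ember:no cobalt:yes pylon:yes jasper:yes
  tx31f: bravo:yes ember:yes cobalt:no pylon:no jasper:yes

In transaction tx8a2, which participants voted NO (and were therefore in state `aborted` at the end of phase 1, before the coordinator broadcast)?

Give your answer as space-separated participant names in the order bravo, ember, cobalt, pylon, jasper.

Answer: bravo ember

Derivation:
Txn tx8a2 phase 1: bravo no -> aborted; ember no -> aborted; cobalt yes -> prepared; pylon yes -> prepared; jasper yes -> prepared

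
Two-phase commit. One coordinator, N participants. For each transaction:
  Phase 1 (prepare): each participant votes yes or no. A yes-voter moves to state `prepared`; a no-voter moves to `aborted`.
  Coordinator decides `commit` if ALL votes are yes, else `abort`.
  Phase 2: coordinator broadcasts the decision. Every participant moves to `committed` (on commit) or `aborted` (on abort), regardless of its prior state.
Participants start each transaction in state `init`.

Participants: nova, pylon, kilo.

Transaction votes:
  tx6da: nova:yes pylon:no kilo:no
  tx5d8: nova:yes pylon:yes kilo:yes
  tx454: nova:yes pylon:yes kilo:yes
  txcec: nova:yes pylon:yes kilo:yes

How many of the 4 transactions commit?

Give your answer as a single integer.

tx6da: no from pylon, kilo -> abort (commits=0)
tx5d8: all yes -> commit (commits=1)
tx454: all yes -> commit (commits=2)
txcec: all yes -> commit (commits=3)

Answer: 3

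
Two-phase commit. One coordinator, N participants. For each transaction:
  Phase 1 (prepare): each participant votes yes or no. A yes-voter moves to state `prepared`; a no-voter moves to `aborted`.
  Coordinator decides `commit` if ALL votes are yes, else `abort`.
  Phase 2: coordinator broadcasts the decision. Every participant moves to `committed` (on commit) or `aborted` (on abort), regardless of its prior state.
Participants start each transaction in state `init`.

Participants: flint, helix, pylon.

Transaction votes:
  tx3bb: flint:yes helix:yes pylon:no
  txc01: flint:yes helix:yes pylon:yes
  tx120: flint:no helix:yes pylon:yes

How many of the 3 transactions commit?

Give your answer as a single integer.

Answer: 1

Derivation:
tx3bb: no from pylon -> abort (commits=0)
txc01: all yes -> commit (commits=1)
tx120: no from flint -> abort (commits=1)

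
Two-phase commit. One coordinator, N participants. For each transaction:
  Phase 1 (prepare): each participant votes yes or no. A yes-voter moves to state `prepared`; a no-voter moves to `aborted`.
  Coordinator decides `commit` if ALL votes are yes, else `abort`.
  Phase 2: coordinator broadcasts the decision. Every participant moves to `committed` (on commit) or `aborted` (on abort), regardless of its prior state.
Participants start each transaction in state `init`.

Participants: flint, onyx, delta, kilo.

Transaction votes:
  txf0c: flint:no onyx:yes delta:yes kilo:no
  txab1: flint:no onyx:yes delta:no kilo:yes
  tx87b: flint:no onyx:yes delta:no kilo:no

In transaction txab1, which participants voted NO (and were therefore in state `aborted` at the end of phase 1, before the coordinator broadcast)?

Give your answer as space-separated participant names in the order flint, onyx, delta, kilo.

Answer: flint delta

Derivation:
Txn txab1 phase 1: flint no -> aborted; onyx yes -> prepared; delta no -> aborted; kilo yes -> prepared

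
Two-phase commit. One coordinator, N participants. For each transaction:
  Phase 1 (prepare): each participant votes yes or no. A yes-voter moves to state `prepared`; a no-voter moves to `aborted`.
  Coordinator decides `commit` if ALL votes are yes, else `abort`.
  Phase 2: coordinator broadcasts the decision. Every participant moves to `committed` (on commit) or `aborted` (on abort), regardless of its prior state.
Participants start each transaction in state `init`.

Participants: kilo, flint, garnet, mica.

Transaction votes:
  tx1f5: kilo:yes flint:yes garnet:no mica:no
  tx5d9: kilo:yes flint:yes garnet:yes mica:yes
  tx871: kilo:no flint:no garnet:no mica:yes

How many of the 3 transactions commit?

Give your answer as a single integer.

tx1f5: no from garnet, mica -> abort (commits=0)
tx5d9: all yes -> commit (commits=1)
tx871: no from kilo, flint, garnet -> abort (commits=1)

Answer: 1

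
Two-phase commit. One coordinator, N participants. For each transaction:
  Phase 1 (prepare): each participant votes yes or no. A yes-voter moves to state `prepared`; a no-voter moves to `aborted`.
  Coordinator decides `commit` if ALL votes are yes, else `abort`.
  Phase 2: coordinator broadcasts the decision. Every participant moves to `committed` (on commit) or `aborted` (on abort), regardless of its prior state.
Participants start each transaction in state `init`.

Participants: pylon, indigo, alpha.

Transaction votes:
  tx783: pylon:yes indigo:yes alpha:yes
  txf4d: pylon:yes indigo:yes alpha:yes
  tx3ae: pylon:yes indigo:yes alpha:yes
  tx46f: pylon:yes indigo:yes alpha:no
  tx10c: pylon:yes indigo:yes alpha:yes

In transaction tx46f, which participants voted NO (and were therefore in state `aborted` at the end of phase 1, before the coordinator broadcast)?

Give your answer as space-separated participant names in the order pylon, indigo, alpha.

Answer: alpha

Derivation:
Txn tx46f phase 1: pylon yes -> prepared; indigo yes -> prepared; alpha no -> aborted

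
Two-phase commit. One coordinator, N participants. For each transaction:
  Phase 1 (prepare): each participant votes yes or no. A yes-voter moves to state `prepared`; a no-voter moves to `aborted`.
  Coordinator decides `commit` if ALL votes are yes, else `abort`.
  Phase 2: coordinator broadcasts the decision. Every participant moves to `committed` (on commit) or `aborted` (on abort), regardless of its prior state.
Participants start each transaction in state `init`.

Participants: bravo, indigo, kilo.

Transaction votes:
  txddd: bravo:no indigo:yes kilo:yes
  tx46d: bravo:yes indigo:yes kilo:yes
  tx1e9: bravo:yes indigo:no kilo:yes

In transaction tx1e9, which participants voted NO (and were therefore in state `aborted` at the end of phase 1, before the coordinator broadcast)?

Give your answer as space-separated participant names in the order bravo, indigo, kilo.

Txn tx1e9 phase 1: bravo yes -> prepared; indigo no -> aborted; kilo yes -> prepared

Answer: indigo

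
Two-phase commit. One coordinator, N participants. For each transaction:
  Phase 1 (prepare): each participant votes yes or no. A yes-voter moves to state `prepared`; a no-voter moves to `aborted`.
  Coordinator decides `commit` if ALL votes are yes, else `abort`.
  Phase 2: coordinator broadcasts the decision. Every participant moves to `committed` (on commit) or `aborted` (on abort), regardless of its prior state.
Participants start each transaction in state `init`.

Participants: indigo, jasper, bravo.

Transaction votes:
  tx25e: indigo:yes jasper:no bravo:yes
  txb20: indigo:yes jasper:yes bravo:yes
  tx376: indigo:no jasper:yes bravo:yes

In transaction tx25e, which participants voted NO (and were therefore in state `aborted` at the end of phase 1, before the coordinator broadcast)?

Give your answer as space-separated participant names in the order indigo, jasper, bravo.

Answer: jasper

Derivation:
Txn tx25e phase 1: indigo yes -> prepared; jasper no -> aborted; bravo yes -> prepared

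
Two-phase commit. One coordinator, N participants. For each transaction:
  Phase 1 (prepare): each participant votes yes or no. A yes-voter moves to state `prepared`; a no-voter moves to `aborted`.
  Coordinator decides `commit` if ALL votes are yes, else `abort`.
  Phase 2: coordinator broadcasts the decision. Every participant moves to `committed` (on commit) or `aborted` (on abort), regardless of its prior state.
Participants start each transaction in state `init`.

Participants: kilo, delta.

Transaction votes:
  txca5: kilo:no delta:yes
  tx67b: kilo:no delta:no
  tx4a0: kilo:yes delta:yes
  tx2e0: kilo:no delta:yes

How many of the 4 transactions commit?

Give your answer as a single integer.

txca5: no from kilo -> abort (commits=0)
tx67b: no from kilo, delta -> abort (commits=0)
tx4a0: all yes -> commit (commits=1)
tx2e0: no from kilo -> abort (commits=1)

Answer: 1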